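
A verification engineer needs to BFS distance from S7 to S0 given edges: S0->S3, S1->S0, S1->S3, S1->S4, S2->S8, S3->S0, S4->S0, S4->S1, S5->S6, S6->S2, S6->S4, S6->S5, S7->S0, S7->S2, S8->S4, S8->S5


BFS layer-by-layer from S7:
  dist 0: {S7}
  dist 1: {S0, S2}
  -> S0 reached at distance 1
Shortest path length = 1

1


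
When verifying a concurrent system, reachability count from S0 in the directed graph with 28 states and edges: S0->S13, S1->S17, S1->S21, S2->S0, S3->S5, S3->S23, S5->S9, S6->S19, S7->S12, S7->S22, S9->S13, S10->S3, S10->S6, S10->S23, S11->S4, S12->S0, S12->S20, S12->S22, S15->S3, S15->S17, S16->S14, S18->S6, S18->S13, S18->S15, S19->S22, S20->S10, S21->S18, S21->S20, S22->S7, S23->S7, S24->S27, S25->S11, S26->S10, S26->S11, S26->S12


BFS from S0:
  layer 0: {S0}
  layer 1: {S13}
Reachable set: {S0, S13}
Count = 2

2


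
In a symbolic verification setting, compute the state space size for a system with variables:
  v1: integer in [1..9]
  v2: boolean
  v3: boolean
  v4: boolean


State space = product of domain sizes of all variables.
Domain sizes:
  v1 (integer in [1..9]): 9
  v2 (boolean): 2
  v3 (boolean): 2
  v4 (boolean): 2
Product = 9 * 2 * 2 * 2 = 72

72


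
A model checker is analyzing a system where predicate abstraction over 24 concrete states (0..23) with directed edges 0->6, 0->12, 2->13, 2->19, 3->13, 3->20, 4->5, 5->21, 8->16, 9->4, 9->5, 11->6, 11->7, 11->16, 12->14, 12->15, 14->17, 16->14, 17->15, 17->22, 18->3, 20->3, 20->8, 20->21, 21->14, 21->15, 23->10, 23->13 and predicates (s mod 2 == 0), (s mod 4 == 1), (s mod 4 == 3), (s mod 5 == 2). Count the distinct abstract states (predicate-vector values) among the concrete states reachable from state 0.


BFS from 0:
Concrete reachable: {0, 6, 12, 14, 15, 17, 22}
Abstract via predicates (s mod 2 == 0), (s mod 4 == 1), (s mod 4 == 3), (s mod 5 == 2):
  (0,0,1,0) <- {15}
  (0,1,0,1) <- {17}
  (1,0,0,0) <- {0, 6, 14}
  (1,0,0,1) <- {12, 22}
Distinct abstract states = 4

4


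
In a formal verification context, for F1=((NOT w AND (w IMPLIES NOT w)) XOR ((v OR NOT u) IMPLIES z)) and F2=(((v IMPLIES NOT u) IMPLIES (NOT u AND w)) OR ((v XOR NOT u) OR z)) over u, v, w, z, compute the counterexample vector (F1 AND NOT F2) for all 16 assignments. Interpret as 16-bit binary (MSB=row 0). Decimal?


F1 = ((NOT w AND (w IMPLIES NOT w)) XOR ((v OR NOT u) IMPLIES z))
F2 = (((v IMPLIES NOT u) IMPLIES (NOT u AND w)) OR ((v XOR NOT u) OR z))
Counterexample to F1=>F2 is where F1=1 and F2=0.
Evaluate each row (bits = u,v,w,z, MSB first):
  row 0 [0000]: F1=1 F2=1 -> F1&~F2 -> 0
  row 1 [0001]: F1=0 F2=1 -> F1&~F2 -> 0
  row 2 [0010]: F1=0 F2=1 -> F1&~F2 -> 0
  row 3 [0011]: F1=1 F2=1 -> F1&~F2 -> 0
  row 4 [0100]: F1=1 F2=0 -> F1&~F2 -> 1
  row 5 [0101]: F1=0 F2=1 -> F1&~F2 -> 0
  row 6 [0110]: F1=0 F2=1 -> F1&~F2 -> 0
  row 7 [0111]: F1=1 F2=1 -> F1&~F2 -> 0
  row 8 [1000]: F1=0 F2=0 -> F1&~F2 -> 0
  row 9 [1001]: F1=0 F2=1 -> F1&~F2 -> 0
  row 10 [1010]: F1=1 F2=0 -> F1&~F2 -> 1
  row 11 [1011]: F1=1 F2=1 -> F1&~F2 -> 0
  row 12 [1100]: F1=1 F2=1 -> F1&~F2 -> 0
  row 13 [1101]: F1=0 F2=1 -> F1&~F2 -> 0
  row 14 [1110]: F1=0 F2=1 -> F1&~F2 -> 0
  row 15 [1111]: F1=1 F2=1 -> F1&~F2 -> 0
Full result column, 4 rows per line (u,v fixed per line; w,z runs 00..11 left to right):
  rows 0-3 [u,v=00]: 0000  = hex 0
  rows 4-7 [u,v=01]: 1000  = hex 8
  rows 8-11 [u,v=10]: 0010  = hex 2
  rows 12-15 [u,v=11]: 0000  = hex 0
Counterexample vector (row 0 .. row 15) = 0000100000100000
Output column grouped in 4s = 0000 1000 0010 0000 = 0x0820
Convert to decimal digit by digit (value = value*16 + digit):
  0 -> 0
  0*16 + 8 = 8
  8*16 + 2 = 130
  130*16 + 0 = 2080
Decimal = 2080

2080


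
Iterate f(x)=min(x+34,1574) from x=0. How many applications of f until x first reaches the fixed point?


Step 1: x=0, cap=1574, increment=34
Step 2: x grows by 34 each step until capped at 1574; fixed point is x=1574
Step 3: iterations = ceil(1574/34) = 47

47


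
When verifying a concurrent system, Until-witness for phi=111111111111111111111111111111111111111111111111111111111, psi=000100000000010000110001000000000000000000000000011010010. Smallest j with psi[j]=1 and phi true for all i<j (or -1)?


(phi U psi) at 0: need smallest j with psi[j]=1 and phi[i]=1 for all i in [0,j).
Scan from step 0:
  step 0: phi=1, psi=0 -> continue
  step 1: phi=1, psi=0 -> continue
  step 2: phi=1, psi=0 -> continue
  step 3: psi=1 and phi held for [0,3) -> witness found
Witness step = 3

3


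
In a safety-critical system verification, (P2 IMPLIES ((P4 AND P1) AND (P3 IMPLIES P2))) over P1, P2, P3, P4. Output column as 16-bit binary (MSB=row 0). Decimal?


Formula: (P2 IMPLIES ((P4 AND P1) AND (P3 IMPLIES P2))) over P1, P2, P3, P4 (16 rows)
Evaluate each row (bits = P1,P2,P3,P4, MSB first):
  row 0 [0000]: (0 IMPLIES ((0 AND 0) AND (0 IMPLIES 0))) -> 1
  row 1 [0001]: (0 IMPLIES ((1 AND 0) AND (0 IMPLIES 0))) -> 1
  row 2 [0010]: (0 IMPLIES ((0 AND 0) AND (1 IMPLIES 0))) -> 1
  row 3 [0011]: (0 IMPLIES ((1 AND 0) AND (1 IMPLIES 0))) -> 1
  row 4 [0100]: (1 IMPLIES ((0 AND 0) AND (0 IMPLIES 1))) -> 0
  row 5 [0101]: (1 IMPLIES ((1 AND 0) AND (0 IMPLIES 1))) -> 0
  row 6 [0110]: (1 IMPLIES ((0 AND 0) AND (1 IMPLIES 1))) -> 0
  row 7 [0111]: (1 IMPLIES ((1 AND 0) AND (1 IMPLIES 1))) -> 0
  row 8 [1000]: (0 IMPLIES ((0 AND 1) AND (0 IMPLIES 0))) -> 1
  row 9 [1001]: (0 IMPLIES ((1 AND 1) AND (0 IMPLIES 0))) -> 1
  row 10 [1010]: (0 IMPLIES ((0 AND 1) AND (1 IMPLIES 0))) -> 1
  row 11 [1011]: (0 IMPLIES ((1 AND 1) AND (1 IMPLIES 0))) -> 1
  row 12 [1100]: (1 IMPLIES ((0 AND 1) AND (0 IMPLIES 1))) -> 0
  row 13 [1101]: (1 IMPLIES ((1 AND 1) AND (0 IMPLIES 1))) -> 1
  row 14 [1110]: (1 IMPLIES ((0 AND 1) AND (1 IMPLIES 1))) -> 0
  row 15 [1111]: (1 IMPLIES ((1 AND 1) AND (1 IMPLIES 1))) -> 1
Full result column, 4 rows per line (P1,P2 fixed per line; P3,P4 runs 00..11 left to right):
  rows 0-3 [P1,P2=00]: 1111  = hex F
  rows 4-7 [P1,P2=01]: 0000  = hex 0
  rows 8-11 [P1,P2=10]: 1111  = hex F
  rows 12-15 [P1,P2=11]: 0101  = hex 5
Output column (row 0 .. row 15) = 1111000011110101
Output column grouped in 4s = 1111 0000 1111 0101 = 0xF0F5
Convert to decimal digit by digit (value = value*16 + digit):
  F -> 15
  15*16 + 0 = 240
  240*16 + 15 (F) = 3855
  3855*16 + 5 = 61685
Decimal = 61685

61685


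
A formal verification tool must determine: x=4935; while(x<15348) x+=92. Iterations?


Step 1: x goes from 4935 toward 15348 by 92; the body runs while x<15348, so iterations = ceil((bound-start)/step)
Step 2: Distance=10413
Step 3: ceil(10413/92)=114

114


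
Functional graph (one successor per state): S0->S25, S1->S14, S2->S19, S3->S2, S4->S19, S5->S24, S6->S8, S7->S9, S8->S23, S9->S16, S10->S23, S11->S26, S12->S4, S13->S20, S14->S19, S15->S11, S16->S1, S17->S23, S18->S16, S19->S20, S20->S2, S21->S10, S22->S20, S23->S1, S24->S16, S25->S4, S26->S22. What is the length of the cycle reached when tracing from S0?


Trace from S0 until a state repeats:
  S0 -> S25 -> S4 -> S19 -> S20 -> S2 -> S19
S19 first seen at step 3, revisited at step 6.
Cycle length = 6 - 3 = 3

3


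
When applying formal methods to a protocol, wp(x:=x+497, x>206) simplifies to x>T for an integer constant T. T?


Formula: wp(x:=E, P) = P[E/x] (substitute E for x in postcondition)
Step 1: Postcondition: x>206
Step 2: Substitute x+497 for x: x+497>206
Step 3: Solve for x: x > 206-497 = -291

-291


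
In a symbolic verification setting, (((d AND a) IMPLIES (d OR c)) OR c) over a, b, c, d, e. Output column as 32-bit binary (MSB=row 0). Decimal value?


Formula: (((d AND a) IMPLIES (d OR c)) OR c) over a, b, c, d, e (32 rows)
Evaluate each row (bits = a,b,c,d,e, MSB first):
  row 0 [00000]: (((0 AND 0) IMPLIES (0 OR 0)) OR 0) -> 1
  row 1 [00001]: (((0 AND 0) IMPLIES (0 OR 0)) OR 0) -> 1
  row 2 [00010]: (((1 AND 0) IMPLIES (1 OR 0)) OR 0) -> 1
  row 3 [00011]: (((1 AND 0) IMPLIES (1 OR 0)) OR 0) -> 1
  row 4 [00100]: (((0 AND 0) IMPLIES (0 OR 1)) OR 1) -> 1
  row 5 [00101]: (((0 AND 0) IMPLIES (0 OR 1)) OR 1) -> 1
  row 6 [00110]: (((1 AND 0) IMPLIES (1 OR 1)) OR 1) -> 1
  row 7 [00111]: (((1 AND 0) IMPLIES (1 OR 1)) OR 1) -> 1
  row 8 [01000]: (((0 AND 0) IMPLIES (0 OR 0)) OR 0) -> 1
  row 9 [01001]: (((0 AND 0) IMPLIES (0 OR 0)) OR 0) -> 1
  row 10 [01010]: (((1 AND 0) IMPLIES (1 OR 0)) OR 0) -> 1
  row 11 [01011]: (((1 AND 0) IMPLIES (1 OR 0)) OR 0) -> 1
  row 12 [01100]: (((0 AND 0) IMPLIES (0 OR 1)) OR 1) -> 1
  row 13 [01101]: (((0 AND 0) IMPLIES (0 OR 1)) OR 1) -> 1
  row 14 [01110]: (((1 AND 0) IMPLIES (1 OR 1)) OR 1) -> 1
  row 15 [01111]: (((1 AND 0) IMPLIES (1 OR 1)) OR 1) -> 1
  row 16 [10000]: (((0 AND 1) IMPLIES (0 OR 0)) OR 0) -> 1
  row 17 [10001]: (((0 AND 1) IMPLIES (0 OR 0)) OR 0) -> 1
  row 18 [10010]: (((1 AND 1) IMPLIES (1 OR 0)) OR 0) -> 1
  row 19 [10011]: (((1 AND 1) IMPLIES (1 OR 0)) OR 0) -> 1
  row 20 [10100]: (((0 AND 1) IMPLIES (0 OR 1)) OR 1) -> 1
  row 21 [10101]: (((0 AND 1) IMPLIES (0 OR 1)) OR 1) -> 1
  row 22 [10110]: (((1 AND 1) IMPLIES (1 OR 1)) OR 1) -> 1
  row 23 [10111]: (((1 AND 1) IMPLIES (1 OR 1)) OR 1) -> 1
  row 24 [11000]: (((0 AND 1) IMPLIES (0 OR 0)) OR 0) -> 1
  row 25 [11001]: (((0 AND 1) IMPLIES (0 OR 0)) OR 0) -> 1
  row 26 [11010]: (((1 AND 1) IMPLIES (1 OR 0)) OR 0) -> 1
  row 27 [11011]: (((1 AND 1) IMPLIES (1 OR 0)) OR 0) -> 1
  row 28 [11100]: (((0 AND 1) IMPLIES (0 OR 1)) OR 1) -> 1
  row 29 [11101]: (((0 AND 1) IMPLIES (0 OR 1)) OR 1) -> 1
  row 30 [11110]: (((1 AND 1) IMPLIES (1 OR 1)) OR 1) -> 1
  row 31 [11111]: (((1 AND 1) IMPLIES (1 OR 1)) OR 1) -> 1
Full result column, 4 rows per line (a,b,c fixed per line; d,e runs 00..11 left to right):
  rows 0-3 [a,b,c=000]: 1111  = hex F
  rows 4-7 [a,b,c=001]: 1111  = hex F
  rows 8-11 [a,b,c=010]: 1111  = hex F
  rows 12-15 [a,b,c=011]: 1111  = hex F
  rows 16-19 [a,b,c=100]: 1111  = hex F
  rows 20-23 [a,b,c=101]: 1111  = hex F
  rows 24-27 [a,b,c=110]: 1111  = hex F
  rows 28-31 [a,b,c=111]: 1111  = hex F
Output column (row 0 .. row 31) = 11111111111111111111111111111111
Output column grouped in 4s = 1111 1111 1111 1111 1111 1111 1111 1111 = 0xFFFFFFFF
Convert to decimal digit by digit (value = value*16 + digit):
  F -> 15
  15*16 + 15 (F) = 255
  255*16 + 15 (F) = 4095
  4095*16 + 15 (F) = 65535
  65535*16 + 15 (F) = 1048575
  1048575*16 + 15 (F) = 16777215
  16777215*16 + 15 (F) = 268435455
  268435455*16 + 15 (F) = 4294967295
Decimal = 4294967295

4294967295


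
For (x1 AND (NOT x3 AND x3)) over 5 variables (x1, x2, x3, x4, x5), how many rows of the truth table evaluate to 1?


Formula: (x1 AND (NOT x3 AND x3)) over 5 vars (32 rows)
Evaluate each row (x1, x2, x3, x4, x5 as bits, MSB first):
  row 0 [00000]: (0 AND (NOT 0 AND 0)) -> 0
  row 1 [00001]: (0 AND (NOT 0 AND 0)) -> 0
  row 2 [00010]: (0 AND (NOT 0 AND 0)) -> 0
  row 3 [00011]: (0 AND (NOT 0 AND 0)) -> 0
  row 4 [00100]: (0 AND (NOT 1 AND 1)) -> 0
  row 5 [00101]: (0 AND (NOT 1 AND 1)) -> 0
  row 6 [00110]: (0 AND (NOT 1 AND 1)) -> 0
  row 7 [00111]: (0 AND (NOT 1 AND 1)) -> 0
  row 8 [01000]: (0 AND (NOT 0 AND 0)) -> 0
  row 9 [01001]: (0 AND (NOT 0 AND 0)) -> 0
  row 10 [01010]: (0 AND (NOT 0 AND 0)) -> 0
  row 11 [01011]: (0 AND (NOT 0 AND 0)) -> 0
  row 12 [01100]: (0 AND (NOT 1 AND 1)) -> 0
  row 13 [01101]: (0 AND (NOT 1 AND 1)) -> 0
  row 14 [01110]: (0 AND (NOT 1 AND 1)) -> 0
  row 15 [01111]: (0 AND (NOT 1 AND 1)) -> 0
  row 16 [10000]: (1 AND (NOT 0 AND 0)) -> 0
  row 17 [10001]: (1 AND (NOT 0 AND 0)) -> 0
  row 18 [10010]: (1 AND (NOT 0 AND 0)) -> 0
  row 19 [10011]: (1 AND (NOT 0 AND 0)) -> 0
  row 20 [10100]: (1 AND (NOT 1 AND 1)) -> 0
  row 21 [10101]: (1 AND (NOT 1 AND 1)) -> 0
  row 22 [10110]: (1 AND (NOT 1 AND 1)) -> 0
  row 23 [10111]: (1 AND (NOT 1 AND 1)) -> 0
  row 24 [11000]: (1 AND (NOT 0 AND 0)) -> 0
  row 25 [11001]: (1 AND (NOT 0 AND 0)) -> 0
  row 26 [11010]: (1 AND (NOT 0 AND 0)) -> 0
  row 27 [11011]: (1 AND (NOT 0 AND 0)) -> 0
  row 28 [11100]: (1 AND (NOT 1 AND 1)) -> 0
  row 29 [11101]: (1 AND (NOT 1 AND 1)) -> 0
  row 30 [11110]: (1 AND (NOT 1 AND 1)) -> 0
  row 31 [11111]: (1 AND (NOT 1 AND 1)) -> 0
Full result column, 8 rows per line (x1,x2 fixed per line; x3,x4,x5 runs 000..111 left to right):
  rows 0-7 [x1,x2=00]: 00000000  (ones: 0)
  rows 8-15 [x1,x2=01]: 00000000  (ones: 0)
  rows 16-23 [x1,x2=10]: 00000000  (ones: 0)
  rows 24-31 [x1,x2=11]: 00000000  (ones: 0)
Count of 1-rows = 0+0+0+0 = 0

0


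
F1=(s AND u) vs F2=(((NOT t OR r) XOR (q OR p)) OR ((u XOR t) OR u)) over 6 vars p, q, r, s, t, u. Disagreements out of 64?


F1 = (s AND u)
F2 = (((NOT t OR r) XOR (q OR p)) OR ((u XOR t) OR u))
Evaluate both on each of 64 rows (bits = p,q,r,s,t,u):
  row 0 [000000]: F1=0 F2=1 (differ) -> 1
  row 1 [000001]: F1=0 F2=1 (differ) -> 1
  row 2 [000010]: F1=0 F2=1 (differ) -> 1
  row 3 [000011]: F1=0 F2=1 (differ) -> 1
  row 4 [000100]: F1=0 F2=1 (differ) -> 1
  (every remaining row is evaluated the same way; all 64 results are listed next)
Full result column, 8 rows per line (p,q,r fixed per line; s,t,u runs 000..111 left to right):
  rows 0-7 [p,q,r=000]: 11111010  (ones: 6)
  rows 8-15 [p,q,r=001]: 11111010  (ones: 6)
  rows 16-23 [p,q,r=010]: 01110010  (ones: 4)
  rows 24-31 [p,q,r=011]: 01110010  (ones: 4)
  rows 32-39 [p,q,r=100]: 01110010  (ones: 4)
  rows 40-47 [p,q,r=101]: 01110010  (ones: 4)
  rows 48-55 [p,q,r=110]: 01110010  (ones: 4)
  rows 56-63 [p,q,r=111]: 01110010  (ones: 4)
Disagreements = 6+6+4+4+4+4+4+4 = 36

36


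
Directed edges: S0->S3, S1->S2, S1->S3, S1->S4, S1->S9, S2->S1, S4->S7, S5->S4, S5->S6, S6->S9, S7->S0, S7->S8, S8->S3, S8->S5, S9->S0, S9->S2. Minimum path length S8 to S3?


BFS layer-by-layer from S8:
  dist 0: {S8}
  dist 1: {S3, S5}
  -> S3 reached at distance 1
Shortest path length = 1

1


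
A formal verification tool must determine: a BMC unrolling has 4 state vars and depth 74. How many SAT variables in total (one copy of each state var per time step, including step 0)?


BMC unrolls to depth k, creating one copy of each state var for steps 0..k.
Step count = 74 + 1 = 75 (steps 0 through 74)
Vars per step = 4
Total = 4 * 75 = 300

300


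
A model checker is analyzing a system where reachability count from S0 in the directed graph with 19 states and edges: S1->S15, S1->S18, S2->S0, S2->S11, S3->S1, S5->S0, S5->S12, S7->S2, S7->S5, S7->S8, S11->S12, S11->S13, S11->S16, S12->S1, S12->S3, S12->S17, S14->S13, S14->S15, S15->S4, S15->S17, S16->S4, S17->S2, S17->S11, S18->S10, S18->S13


BFS from S0:
  layer 0: {S0}
Reachable set: {S0}
Count = 1

1


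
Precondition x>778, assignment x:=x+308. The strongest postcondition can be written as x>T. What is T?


Formula: sp(P, x:=E) = exists old_x. (x = E[old_x/x]) AND P[old_x/x] (old_x is the value of x before the assignment; eliminate old_x by solving x = E[old_x/x] for old_x)
Step 1: Precondition P: x>778, i.e. old_x > 778
Step 2: Assignment gives x = old_x + 308, so old_x = x - 308
Step 3: Substitute into P: x - 308 > 778
Step 4: Simplify: x > 778+308 = 1086

1086


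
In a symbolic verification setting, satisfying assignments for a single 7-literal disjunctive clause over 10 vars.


Step 1: Total=2^10=1024
Step 2: Unsat when all 7 false: 2^3=8
Step 3: Sat=1024-8=1016

1016


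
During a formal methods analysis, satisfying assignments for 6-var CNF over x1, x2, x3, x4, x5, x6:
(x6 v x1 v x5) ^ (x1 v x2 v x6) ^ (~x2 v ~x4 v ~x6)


CNF with 3 clauses over 6 vars (64 assignments).
An assignment satisfies CNF iff every clause has >=1 true literal.
Check each row (bits = x1,x2,x3,x4,x5,x6; clause T/F shown):
  row 0 [000000]: clauses=FFT -> 0
  row 1 [000001]: clauses=TTT -> 1
  row 2 [000010]: clauses=TFT -> 0
  row 3 [000011]: clauses=TTT -> 1
  row 4 [000100]: clauses=FFT -> 0
  (every remaining row is evaluated the same way; all 64 results are listed next)
Full result column, 8 rows per line (x1,x2,x3 fixed per line; x4,x5,x6 runs 000..111 left to right):
  rows 0-7 [x1,x2,x3=000]: 01010101  (ones: 4)
  rows 8-15 [x1,x2,x3=001]: 01010101  (ones: 4)
  rows 16-23 [x1,x2,x3=010]: 01110010  (ones: 4)
  rows 24-31 [x1,x2,x3=011]: 01110010  (ones: 4)
  rows 32-39 [x1,x2,x3=100]: 11111111  (ones: 8)
  rows 40-47 [x1,x2,x3=101]: 11111111  (ones: 8)
  rows 48-55 [x1,x2,x3=110]: 11111010  (ones: 6)
  rows 56-63 [x1,x2,x3=111]: 11111010  (ones: 6)
Satisfying assignments = 4+4+4+4+8+8+6+6 = 44

44


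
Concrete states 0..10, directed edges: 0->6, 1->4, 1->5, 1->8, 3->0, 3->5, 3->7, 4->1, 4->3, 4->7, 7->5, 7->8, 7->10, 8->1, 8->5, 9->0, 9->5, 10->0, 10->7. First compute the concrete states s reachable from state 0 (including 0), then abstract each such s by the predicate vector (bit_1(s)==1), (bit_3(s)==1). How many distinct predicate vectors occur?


BFS from 0:
Concrete reachable: {0, 6}
Abstract via predicates (bit_1(s)==1), (bit_3(s)==1):
  (0,0) <- {0}
  (1,0) <- {6}
Distinct abstract states = 2

2


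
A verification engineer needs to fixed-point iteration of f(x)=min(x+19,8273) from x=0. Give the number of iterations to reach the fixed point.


Step 1: x=0, cap=8273, increment=19
Step 2: x grows by 19 each step until capped at 8273; fixed point is x=8273
Step 3: iterations = ceil(8273/19) = 436

436


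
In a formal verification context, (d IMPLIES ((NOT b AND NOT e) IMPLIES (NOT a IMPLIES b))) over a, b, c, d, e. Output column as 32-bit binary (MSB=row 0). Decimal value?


Formula: (d IMPLIES ((NOT b AND NOT e) IMPLIES (NOT a IMPLIES b))) over a, b, c, d, e (32 rows)
Evaluate each row (bits = a,b,c,d,e, MSB first):
  row 0 [00000]: (0 IMPLIES ((NOT 0 AND NOT 0) IMPLIES (NOT 0 IMPLIES 0))) -> 1
  row 1 [00001]: (0 IMPLIES ((NOT 0 AND NOT 1) IMPLIES (NOT 0 IMPLIES 0))) -> 1
  row 2 [00010]: (1 IMPLIES ((NOT 0 AND NOT 0) IMPLIES (NOT 0 IMPLIES 0))) -> 0
  row 3 [00011]: (1 IMPLIES ((NOT 0 AND NOT 1) IMPLIES (NOT 0 IMPLIES 0))) -> 1
  row 4 [00100]: (0 IMPLIES ((NOT 0 AND NOT 0) IMPLIES (NOT 0 IMPLIES 0))) -> 1
  row 5 [00101]: (0 IMPLIES ((NOT 0 AND NOT 1) IMPLIES (NOT 0 IMPLIES 0))) -> 1
  row 6 [00110]: (1 IMPLIES ((NOT 0 AND NOT 0) IMPLIES (NOT 0 IMPLIES 0))) -> 0
  row 7 [00111]: (1 IMPLIES ((NOT 0 AND NOT 1) IMPLIES (NOT 0 IMPLIES 0))) -> 1
  row 8 [01000]: (0 IMPLIES ((NOT 1 AND NOT 0) IMPLIES (NOT 0 IMPLIES 1))) -> 1
  row 9 [01001]: (0 IMPLIES ((NOT 1 AND NOT 1) IMPLIES (NOT 0 IMPLIES 1))) -> 1
  row 10 [01010]: (1 IMPLIES ((NOT 1 AND NOT 0) IMPLIES (NOT 0 IMPLIES 1))) -> 1
  row 11 [01011]: (1 IMPLIES ((NOT 1 AND NOT 1) IMPLIES (NOT 0 IMPLIES 1))) -> 1
  row 12 [01100]: (0 IMPLIES ((NOT 1 AND NOT 0) IMPLIES (NOT 0 IMPLIES 1))) -> 1
  row 13 [01101]: (0 IMPLIES ((NOT 1 AND NOT 1) IMPLIES (NOT 0 IMPLIES 1))) -> 1
  row 14 [01110]: (1 IMPLIES ((NOT 1 AND NOT 0) IMPLIES (NOT 0 IMPLIES 1))) -> 1
  row 15 [01111]: (1 IMPLIES ((NOT 1 AND NOT 1) IMPLIES (NOT 0 IMPLIES 1))) -> 1
  row 16 [10000]: (0 IMPLIES ((NOT 0 AND NOT 0) IMPLIES (NOT 1 IMPLIES 0))) -> 1
  row 17 [10001]: (0 IMPLIES ((NOT 0 AND NOT 1) IMPLIES (NOT 1 IMPLIES 0))) -> 1
  row 18 [10010]: (1 IMPLIES ((NOT 0 AND NOT 0) IMPLIES (NOT 1 IMPLIES 0))) -> 1
  row 19 [10011]: (1 IMPLIES ((NOT 0 AND NOT 1) IMPLIES (NOT 1 IMPLIES 0))) -> 1
  row 20 [10100]: (0 IMPLIES ((NOT 0 AND NOT 0) IMPLIES (NOT 1 IMPLIES 0))) -> 1
  row 21 [10101]: (0 IMPLIES ((NOT 0 AND NOT 1) IMPLIES (NOT 1 IMPLIES 0))) -> 1
  row 22 [10110]: (1 IMPLIES ((NOT 0 AND NOT 0) IMPLIES (NOT 1 IMPLIES 0))) -> 1
  row 23 [10111]: (1 IMPLIES ((NOT 0 AND NOT 1) IMPLIES (NOT 1 IMPLIES 0))) -> 1
  row 24 [11000]: (0 IMPLIES ((NOT 1 AND NOT 0) IMPLIES (NOT 1 IMPLIES 1))) -> 1
  row 25 [11001]: (0 IMPLIES ((NOT 1 AND NOT 1) IMPLIES (NOT 1 IMPLIES 1))) -> 1
  row 26 [11010]: (1 IMPLIES ((NOT 1 AND NOT 0) IMPLIES (NOT 1 IMPLIES 1))) -> 1
  row 27 [11011]: (1 IMPLIES ((NOT 1 AND NOT 1) IMPLIES (NOT 1 IMPLIES 1))) -> 1
  row 28 [11100]: (0 IMPLIES ((NOT 1 AND NOT 0) IMPLIES (NOT 1 IMPLIES 1))) -> 1
  row 29 [11101]: (0 IMPLIES ((NOT 1 AND NOT 1) IMPLIES (NOT 1 IMPLIES 1))) -> 1
  row 30 [11110]: (1 IMPLIES ((NOT 1 AND NOT 0) IMPLIES (NOT 1 IMPLIES 1))) -> 1
  row 31 [11111]: (1 IMPLIES ((NOT 1 AND NOT 1) IMPLIES (NOT 1 IMPLIES 1))) -> 1
Full result column, 4 rows per line (a,b,c fixed per line; d,e runs 00..11 left to right):
  rows 0-3 [a,b,c=000]: 1101  = hex D
  rows 4-7 [a,b,c=001]: 1101  = hex D
  rows 8-11 [a,b,c=010]: 1111  = hex F
  rows 12-15 [a,b,c=011]: 1111  = hex F
  rows 16-19 [a,b,c=100]: 1111  = hex F
  rows 20-23 [a,b,c=101]: 1111  = hex F
  rows 24-27 [a,b,c=110]: 1111  = hex F
  rows 28-31 [a,b,c=111]: 1111  = hex F
Output column (row 0 .. row 31) = 11011101111111111111111111111111
Output column grouped in 4s = 1101 1101 1111 1111 1111 1111 1111 1111 = 0xDDFFFFFF
Convert to decimal digit by digit (value = value*16 + digit):
  D -> 13
  13*16 + 13 (D) = 221
  221*16 + 15 (F) = 3551
  3551*16 + 15 (F) = 56831
  56831*16 + 15 (F) = 909311
  909311*16 + 15 (F) = 14548991
  14548991*16 + 15 (F) = 232783871
  232783871*16 + 15 (F) = 3724541951
Decimal = 3724541951

3724541951


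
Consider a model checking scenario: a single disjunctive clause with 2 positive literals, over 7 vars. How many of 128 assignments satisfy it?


Step 1: Total=2^7=128
Step 2: Unsat when all 2 false: 2^5=32
Step 3: Sat=128-32=96

96


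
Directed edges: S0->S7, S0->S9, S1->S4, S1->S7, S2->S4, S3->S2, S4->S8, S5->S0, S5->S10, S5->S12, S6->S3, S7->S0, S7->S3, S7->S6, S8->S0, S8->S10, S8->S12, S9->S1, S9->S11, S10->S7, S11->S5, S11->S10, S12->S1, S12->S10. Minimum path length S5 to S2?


BFS layer-by-layer from S5:
  dist 0: {S5}
  dist 1: {S0, S10, S12}
  dist 2: {S1, S7, S9}
  dist 3: {S3, S4, S6, S11}
  dist 4: {S2, S8}
  -> S2 reached at distance 4
Shortest path length = 4

4


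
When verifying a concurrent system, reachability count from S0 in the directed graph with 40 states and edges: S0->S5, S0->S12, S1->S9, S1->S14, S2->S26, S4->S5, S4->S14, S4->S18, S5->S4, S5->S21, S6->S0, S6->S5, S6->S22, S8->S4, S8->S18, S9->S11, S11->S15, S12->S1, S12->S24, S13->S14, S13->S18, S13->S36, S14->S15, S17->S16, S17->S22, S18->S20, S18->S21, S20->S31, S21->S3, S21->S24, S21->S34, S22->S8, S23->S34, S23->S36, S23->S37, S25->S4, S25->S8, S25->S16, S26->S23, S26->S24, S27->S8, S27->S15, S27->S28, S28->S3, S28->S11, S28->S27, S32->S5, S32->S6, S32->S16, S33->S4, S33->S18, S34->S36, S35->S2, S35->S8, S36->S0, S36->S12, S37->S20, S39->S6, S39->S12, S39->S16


BFS from S0:
  layer 0: {S0}
  layer 1: {S5, S12}
  layer 2: {S1, S4, S21, S24}
  layer 3: {S3, S9, S14, S18, S34}
  layer 4: {S11, S15, S20, S36}
  layer 5: {S31}
Reachable set: {S0, S1, S3, S4, S5, S9, S11, S12, S14, S15, S18, S20, S21, S24, S31, S34, S36}
Count = 17

17


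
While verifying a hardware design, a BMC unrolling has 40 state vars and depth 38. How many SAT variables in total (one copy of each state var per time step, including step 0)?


BMC unrolls to depth k, creating one copy of each state var for steps 0..k.
Step count = 38 + 1 = 39 (steps 0 through 38)
Vars per step = 40
Total = 40 * 39 = 1560

1560


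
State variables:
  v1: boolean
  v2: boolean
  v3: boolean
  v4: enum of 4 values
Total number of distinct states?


State space = product of domain sizes of all variables.
Domain sizes:
  v1 (boolean): 2
  v2 (boolean): 2
  v3 (boolean): 2
  v4 (enum of 4 values): 4
Product = 2 * 2 * 2 * 4 = 32

32


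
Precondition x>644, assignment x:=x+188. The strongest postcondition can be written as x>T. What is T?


Formula: sp(P, x:=E) = exists old_x. (x = E[old_x/x]) AND P[old_x/x] (old_x is the value of x before the assignment; eliminate old_x by solving x = E[old_x/x] for old_x)
Step 1: Precondition P: x>644, i.e. old_x > 644
Step 2: Assignment gives x = old_x + 188, so old_x = x - 188
Step 3: Substitute into P: x - 188 > 644
Step 4: Simplify: x > 644+188 = 832

832


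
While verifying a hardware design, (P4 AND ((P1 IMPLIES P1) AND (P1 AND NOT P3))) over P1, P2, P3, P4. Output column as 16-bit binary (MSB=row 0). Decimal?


Formula: (P4 AND ((P1 IMPLIES P1) AND (P1 AND NOT P3))) over P1, P2, P3, P4 (16 rows)
Evaluate each row (bits = P1,P2,P3,P4, MSB first):
  row 0 [0000]: (0 AND ((0 IMPLIES 0) AND (0 AND NOT 0))) -> 0
  row 1 [0001]: (1 AND ((0 IMPLIES 0) AND (0 AND NOT 0))) -> 0
  row 2 [0010]: (0 AND ((0 IMPLIES 0) AND (0 AND NOT 1))) -> 0
  row 3 [0011]: (1 AND ((0 IMPLIES 0) AND (0 AND NOT 1))) -> 0
  row 4 [0100]: (0 AND ((0 IMPLIES 0) AND (0 AND NOT 0))) -> 0
  row 5 [0101]: (1 AND ((0 IMPLIES 0) AND (0 AND NOT 0))) -> 0
  row 6 [0110]: (0 AND ((0 IMPLIES 0) AND (0 AND NOT 1))) -> 0
  row 7 [0111]: (1 AND ((0 IMPLIES 0) AND (0 AND NOT 1))) -> 0
  row 8 [1000]: (0 AND ((1 IMPLIES 1) AND (1 AND NOT 0))) -> 0
  row 9 [1001]: (1 AND ((1 IMPLIES 1) AND (1 AND NOT 0))) -> 1
  row 10 [1010]: (0 AND ((1 IMPLIES 1) AND (1 AND NOT 1))) -> 0
  row 11 [1011]: (1 AND ((1 IMPLIES 1) AND (1 AND NOT 1))) -> 0
  row 12 [1100]: (0 AND ((1 IMPLIES 1) AND (1 AND NOT 0))) -> 0
  row 13 [1101]: (1 AND ((1 IMPLIES 1) AND (1 AND NOT 0))) -> 1
  row 14 [1110]: (0 AND ((1 IMPLIES 1) AND (1 AND NOT 1))) -> 0
  row 15 [1111]: (1 AND ((1 IMPLIES 1) AND (1 AND NOT 1))) -> 0
Full result column, 4 rows per line (P1,P2 fixed per line; P3,P4 runs 00..11 left to right):
  rows 0-3 [P1,P2=00]: 0000  = hex 0
  rows 4-7 [P1,P2=01]: 0000  = hex 0
  rows 8-11 [P1,P2=10]: 0100  = hex 4
  rows 12-15 [P1,P2=11]: 0100  = hex 4
Output column (row 0 .. row 15) = 0000000001000100
Output column grouped in 4s = 0000 0000 0100 0100 = 0x0044
Convert to decimal digit by digit (value = value*16 + digit):
  0 -> 0
  0*16 + 0 = 0
  0*16 + 4 = 4
  4*16 + 4 = 68
Decimal = 68

68


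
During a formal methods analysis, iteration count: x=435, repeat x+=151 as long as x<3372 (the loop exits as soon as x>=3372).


Step 1: x goes from 435 toward 3372 by 151; the body runs while x<3372, so iterations = ceil((bound-start)/step)
Step 2: Distance=2937
Step 3: ceil(2937/151)=20

20


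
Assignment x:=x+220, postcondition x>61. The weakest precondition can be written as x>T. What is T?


Formula: wp(x:=E, P) = P[E/x] (substitute E for x in postcondition)
Step 1: Postcondition: x>61
Step 2: Substitute x+220 for x: x+220>61
Step 3: Solve for x: x > 61-220 = -159

-159


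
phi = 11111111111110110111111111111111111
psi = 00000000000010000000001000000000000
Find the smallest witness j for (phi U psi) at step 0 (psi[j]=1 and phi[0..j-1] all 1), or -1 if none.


(phi U psi) at 0: need smallest j with psi[j]=1 and phi[i]=1 for all i in [0,j).
Scan from step 0:
  step 0: phi=1, psi=0 -> continue
  step 1: phi=1, psi=0 -> continue
  step 2: phi=1, psi=0 -> continue
  step 3: phi=1, psi=0 -> continue
  step 12: psi=1 and phi held for [0,12) -> witness found
Witness step = 12

12


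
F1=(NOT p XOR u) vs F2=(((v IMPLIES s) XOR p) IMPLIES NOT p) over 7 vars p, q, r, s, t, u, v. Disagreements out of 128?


F1 = (NOT p XOR u)
F2 = (((v IMPLIES s) XOR p) IMPLIES NOT p)
Evaluate both on each of 128 rows (bits = p,q,r,s,t,u,v):
  row 0 [0000000]: F1=1 F2=1 -> 0
  row 1 [0000001]: F1=1 F2=1 -> 0
  row 2 [0000010]: F1=0 F2=1 (differ) -> 1
  row 3 [0000011]: F1=0 F2=1 (differ) -> 1
  row 4 [0000100]: F1=1 F2=1 -> 0
  (every remaining row is evaluated the same way; all 128 results are listed next)
Full result column, 8 rows per line (p,q,r,s fixed per line; t,u,v runs 000..111 left to right):
  rows 0-7 [p,q,r,s=0000]: 00110011  (ones: 4)
  rows 8-15 [p,q,r,s=0001]: 00110011  (ones: 4)
  rows 16-23 [p,q,r,s=0010]: 00110011  (ones: 4)
  rows 24-31 [p,q,r,s=0011]: 00110011  (ones: 4)
  rows 32-39 [p,q,r,s=0100]: 00110011  (ones: 4)
  rows 40-47 [p,q,r,s=0101]: 00110011  (ones: 4)
  rows 48-55 [p,q,r,s=0110]: 00110011  (ones: 4)
  rows 56-63 [p,q,r,s=0111]: 00110011  (ones: 4)
  rows 64-71 [p,q,r,s=1000]: 10011001  (ones: 4)
  rows 72-79 [p,q,r,s=1001]: 11001100  (ones: 4)
  rows 80-87 [p,q,r,s=1010]: 10011001  (ones: 4)
  rows 88-95 [p,q,r,s=1011]: 11001100  (ones: 4)
  rows 96-103 [p,q,r,s=1100]: 10011001  (ones: 4)
  rows 104-111 [p,q,r,s=1101]: 11001100  (ones: 4)
  rows 112-119 [p,q,r,s=1110]: 10011001  (ones: 4)
  rows 120-127 [p,q,r,s=1111]: 11001100  (ones: 4)
Disagreements = 4+4+4+4+4+4+4+4+4+4+4+4+4+4+4+4 = 64

64


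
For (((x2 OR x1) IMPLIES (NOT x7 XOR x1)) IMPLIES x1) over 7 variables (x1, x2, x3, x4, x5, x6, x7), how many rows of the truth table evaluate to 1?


Formula: (((x2 OR x1) IMPLIES (NOT x7 XOR x1)) IMPLIES x1) over 7 vars (128 rows)
Evaluate each row (x1, x2, x3, x4, x5, x6, x7 as bits, MSB first):
  row 0 [0000000]: (((0 OR 0) IMPLIES (NOT 0 XOR 0)) IMPLIES 0) -> 0
  row 1 [0000001]: (((0 OR 0) IMPLIES (NOT 1 XOR 0)) IMPLIES 0) -> 0
  row 2 [0000010]: (((0 OR 0) IMPLIES (NOT 0 XOR 0)) IMPLIES 0) -> 0
  row 3 [0000011]: (((0 OR 0) IMPLIES (NOT 1 XOR 0)) IMPLIES 0) -> 0
  row 4 [0000100]: (((0 OR 0) IMPLIES (NOT 0 XOR 0)) IMPLIES 0) -> 0
  (every remaining row is evaluated the same way; all 128 results are listed next)
Full result column, 8 rows per line (x1,x2,x3,x4 fixed per line; x5,x6,x7 runs 000..111 left to right):
  rows 0-7 [x1,x2,x3,x4=0000]: 00000000  (ones: 0)
  rows 8-15 [x1,x2,x3,x4=0001]: 00000000  (ones: 0)
  rows 16-23 [x1,x2,x3,x4=0010]: 00000000  (ones: 0)
  rows 24-31 [x1,x2,x3,x4=0011]: 00000000  (ones: 0)
  rows 32-39 [x1,x2,x3,x4=0100]: 01010101  (ones: 4)
  rows 40-47 [x1,x2,x3,x4=0101]: 01010101  (ones: 4)
  rows 48-55 [x1,x2,x3,x4=0110]: 01010101  (ones: 4)
  rows 56-63 [x1,x2,x3,x4=0111]: 01010101  (ones: 4)
  rows 64-71 [x1,x2,x3,x4=1000]: 11111111  (ones: 8)
  rows 72-79 [x1,x2,x3,x4=1001]: 11111111  (ones: 8)
  rows 80-87 [x1,x2,x3,x4=1010]: 11111111  (ones: 8)
  rows 88-95 [x1,x2,x3,x4=1011]: 11111111  (ones: 8)
  rows 96-103 [x1,x2,x3,x4=1100]: 11111111  (ones: 8)
  rows 104-111 [x1,x2,x3,x4=1101]: 11111111  (ones: 8)
  rows 112-119 [x1,x2,x3,x4=1110]: 11111111  (ones: 8)
  rows 120-127 [x1,x2,x3,x4=1111]: 11111111  (ones: 8)
Count of 1-rows = 0+0+0+0+4+4+4+4+8+8+8+8+8+8+8+8 = 80

80


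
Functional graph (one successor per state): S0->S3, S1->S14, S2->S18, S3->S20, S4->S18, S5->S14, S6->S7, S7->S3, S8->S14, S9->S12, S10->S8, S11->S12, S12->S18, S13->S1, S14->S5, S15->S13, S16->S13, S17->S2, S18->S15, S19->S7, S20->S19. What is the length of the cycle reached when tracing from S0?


Trace from S0 until a state repeats:
  S0 -> S3 -> S20 -> S19 -> S7 -> S3
S3 first seen at step 1, revisited at step 5.
Cycle length = 5 - 1 = 4

4


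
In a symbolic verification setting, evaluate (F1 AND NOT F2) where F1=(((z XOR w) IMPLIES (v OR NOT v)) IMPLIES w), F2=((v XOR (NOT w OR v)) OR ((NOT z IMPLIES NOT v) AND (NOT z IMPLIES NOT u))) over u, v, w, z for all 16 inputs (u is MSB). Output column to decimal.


F1 = (((z XOR w) IMPLIES (v OR NOT v)) IMPLIES w)
F2 = ((v XOR (NOT w OR v)) OR ((NOT z IMPLIES NOT v) AND (NOT z IMPLIES NOT u)))
Counterexample to F1=>F2 is where F1=1 and F2=0.
Evaluate each row (bits = u,v,w,z, MSB first):
  row 0 [0000]: F1=0 F2=1 -> F1&~F2 -> 0
  row 1 [0001]: F1=0 F2=1 -> F1&~F2 -> 0
  row 2 [0010]: F1=1 F2=1 -> F1&~F2 -> 0
  row 3 [0011]: F1=1 F2=1 -> F1&~F2 -> 0
  row 4 [0100]: F1=0 F2=0 -> F1&~F2 -> 0
  row 5 [0101]: F1=0 F2=1 -> F1&~F2 -> 0
  row 6 [0110]: F1=1 F2=0 -> F1&~F2 -> 1
  row 7 [0111]: F1=1 F2=1 -> F1&~F2 -> 0
  row 8 [1000]: F1=0 F2=1 -> F1&~F2 -> 0
  row 9 [1001]: F1=0 F2=1 -> F1&~F2 -> 0
  row 10 [1010]: F1=1 F2=0 -> F1&~F2 -> 1
  row 11 [1011]: F1=1 F2=1 -> F1&~F2 -> 0
  row 12 [1100]: F1=0 F2=0 -> F1&~F2 -> 0
  row 13 [1101]: F1=0 F2=1 -> F1&~F2 -> 0
  row 14 [1110]: F1=1 F2=0 -> F1&~F2 -> 1
  row 15 [1111]: F1=1 F2=1 -> F1&~F2 -> 0
Full result column, 4 rows per line (u,v fixed per line; w,z runs 00..11 left to right):
  rows 0-3 [u,v=00]: 0000  = hex 0
  rows 4-7 [u,v=01]: 0010  = hex 2
  rows 8-11 [u,v=10]: 0010  = hex 2
  rows 12-15 [u,v=11]: 0010  = hex 2
Counterexample vector (row 0 .. row 15) = 0000001000100010
Output column grouped in 4s = 0000 0010 0010 0010 = 0x0222
Convert to decimal digit by digit (value = value*16 + digit):
  0 -> 0
  0*16 + 2 = 2
  2*16 + 2 = 34
  34*16 + 2 = 546
Decimal = 546

546


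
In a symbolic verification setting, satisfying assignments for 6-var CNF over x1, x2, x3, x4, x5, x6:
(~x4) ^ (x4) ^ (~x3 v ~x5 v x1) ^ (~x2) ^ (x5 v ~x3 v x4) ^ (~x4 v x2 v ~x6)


CNF with 6 clauses over 6 vars (64 assignments).
An assignment satisfies CNF iff every clause has >=1 true literal.
Check each row (bits = x1,x2,x3,x4,x5,x6; clause T/F shown):
  row 0 [000000]: clauses=TFTTTT -> 0
  row 1 [000001]: clauses=TFTTTT -> 0
  row 2 [000010]: clauses=TFTTTT -> 0
  row 3 [000011]: clauses=TFTTTT -> 0
  row 4 [000100]: clauses=FTTTTT -> 0
  (every remaining row is evaluated the same way; all 64 results are listed next)
Full result column, 8 rows per line (x1,x2,x3 fixed per line; x4,x5,x6 runs 000..111 left to right):
  rows 0-7 [x1,x2,x3=000]: 00000000  (ones: 0)
  rows 8-15 [x1,x2,x3=001]: 00000000  (ones: 0)
  rows 16-23 [x1,x2,x3=010]: 00000000  (ones: 0)
  rows 24-31 [x1,x2,x3=011]: 00000000  (ones: 0)
  rows 32-39 [x1,x2,x3=100]: 00000000  (ones: 0)
  rows 40-47 [x1,x2,x3=101]: 00000000  (ones: 0)
  rows 48-55 [x1,x2,x3=110]: 00000000  (ones: 0)
  rows 56-63 [x1,x2,x3=111]: 00000000  (ones: 0)
Satisfying assignments = 0+0+0+0+0+0+0+0 = 0

0


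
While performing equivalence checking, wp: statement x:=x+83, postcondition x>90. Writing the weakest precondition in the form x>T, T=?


Formula: wp(x:=E, P) = P[E/x] (substitute E for x in postcondition)
Step 1: Postcondition: x>90
Step 2: Substitute x+83 for x: x+83>90
Step 3: Solve for x: x > 90-83 = 7

7


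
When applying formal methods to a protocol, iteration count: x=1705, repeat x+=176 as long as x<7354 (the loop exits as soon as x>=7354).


Step 1: x goes from 1705 toward 7354 by 176; the body runs while x<7354, so iterations = ceil((bound-start)/step)
Step 2: Distance=5649
Step 3: ceil(5649/176)=33

33


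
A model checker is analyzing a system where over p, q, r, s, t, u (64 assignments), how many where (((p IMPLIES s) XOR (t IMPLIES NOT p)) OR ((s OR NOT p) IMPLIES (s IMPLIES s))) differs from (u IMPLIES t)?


F1 = (((p IMPLIES s) XOR (t IMPLIES NOT p)) OR ((s OR NOT p) IMPLIES (s IMPLIES s)))
F2 = (u IMPLIES t)
Evaluate both on each of 64 rows (bits = p,q,r,s,t,u):
  row 0 [000000]: F1=1 F2=1 -> 0
  row 1 [000001]: F1=1 F2=0 (differ) -> 1
  row 2 [000010]: F1=1 F2=1 -> 0
  row 3 [000011]: F1=1 F2=1 -> 0
  row 4 [000100]: F1=1 F2=1 -> 0
  (every remaining row is evaluated the same way; all 64 results are listed next)
Full result column, 8 rows per line (p,q,r fixed per line; s,t,u runs 000..111 left to right):
  rows 0-7 [p,q,r=000]: 01000100  (ones: 2)
  rows 8-15 [p,q,r=001]: 01000100  (ones: 2)
  rows 16-23 [p,q,r=010]: 01000100  (ones: 2)
  rows 24-31 [p,q,r=011]: 01000100  (ones: 2)
  rows 32-39 [p,q,r=100]: 01000100  (ones: 2)
  rows 40-47 [p,q,r=101]: 01000100  (ones: 2)
  rows 48-55 [p,q,r=110]: 01000100  (ones: 2)
  rows 56-63 [p,q,r=111]: 01000100  (ones: 2)
Disagreements = 2+2+2+2+2+2+2+2 = 16

16


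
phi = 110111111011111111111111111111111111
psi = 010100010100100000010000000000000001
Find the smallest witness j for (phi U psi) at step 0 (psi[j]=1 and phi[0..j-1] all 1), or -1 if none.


(phi U psi) at 0: need smallest j with psi[j]=1 and phi[i]=1 for all i in [0,j).
Scan from step 0:
  step 0: phi=1, psi=0 -> continue
  step 1: psi=1 and phi held for [0,1) -> witness found
Witness step = 1

1


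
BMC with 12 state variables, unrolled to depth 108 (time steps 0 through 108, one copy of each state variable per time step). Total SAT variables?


BMC unrolls to depth k, creating one copy of each state var for steps 0..k.
Step count = 108 + 1 = 109 (steps 0 through 108)
Vars per step = 12
Total = 12 * 109 = 1308

1308


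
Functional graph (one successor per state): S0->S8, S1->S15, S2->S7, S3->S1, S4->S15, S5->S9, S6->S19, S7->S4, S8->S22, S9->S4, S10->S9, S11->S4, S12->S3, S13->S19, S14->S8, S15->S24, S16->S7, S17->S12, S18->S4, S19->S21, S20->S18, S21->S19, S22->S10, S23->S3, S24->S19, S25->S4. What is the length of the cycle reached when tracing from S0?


Trace from S0 until a state repeats:
  S0 -> S8 -> S22 -> S10 -> S9 -> S4 -> S15 -> S24 -> S19 -> S21 -> S19
S19 first seen at step 8, revisited at step 10.
Cycle length = 10 - 8 = 2

2


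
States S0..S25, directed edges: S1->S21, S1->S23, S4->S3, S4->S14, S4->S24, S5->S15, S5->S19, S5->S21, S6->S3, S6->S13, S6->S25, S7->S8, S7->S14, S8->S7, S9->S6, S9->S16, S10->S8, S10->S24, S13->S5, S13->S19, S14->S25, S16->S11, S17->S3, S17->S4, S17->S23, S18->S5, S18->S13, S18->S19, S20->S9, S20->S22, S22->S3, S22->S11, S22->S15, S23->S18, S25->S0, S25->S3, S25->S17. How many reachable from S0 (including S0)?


BFS from S0:
  layer 0: {S0}
Reachable set: {S0}
Count = 1

1


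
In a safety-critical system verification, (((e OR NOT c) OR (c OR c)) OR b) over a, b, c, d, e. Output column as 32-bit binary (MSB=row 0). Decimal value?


Formula: (((e OR NOT c) OR (c OR c)) OR b) over a, b, c, d, e (32 rows)
Evaluate each row (bits = a,b,c,d,e, MSB first):
  row 0 [00000]: (((0 OR NOT 0) OR (0 OR 0)) OR 0) -> 1
  row 1 [00001]: (((1 OR NOT 0) OR (0 OR 0)) OR 0) -> 1
  row 2 [00010]: (((0 OR NOT 0) OR (0 OR 0)) OR 0) -> 1
  row 3 [00011]: (((1 OR NOT 0) OR (0 OR 0)) OR 0) -> 1
  row 4 [00100]: (((0 OR NOT 1) OR (1 OR 1)) OR 0) -> 1
  row 5 [00101]: (((1 OR NOT 1) OR (1 OR 1)) OR 0) -> 1
  row 6 [00110]: (((0 OR NOT 1) OR (1 OR 1)) OR 0) -> 1
  row 7 [00111]: (((1 OR NOT 1) OR (1 OR 1)) OR 0) -> 1
  row 8 [01000]: (((0 OR NOT 0) OR (0 OR 0)) OR 1) -> 1
  row 9 [01001]: (((1 OR NOT 0) OR (0 OR 0)) OR 1) -> 1
  row 10 [01010]: (((0 OR NOT 0) OR (0 OR 0)) OR 1) -> 1
  row 11 [01011]: (((1 OR NOT 0) OR (0 OR 0)) OR 1) -> 1
  row 12 [01100]: (((0 OR NOT 1) OR (1 OR 1)) OR 1) -> 1
  row 13 [01101]: (((1 OR NOT 1) OR (1 OR 1)) OR 1) -> 1
  row 14 [01110]: (((0 OR NOT 1) OR (1 OR 1)) OR 1) -> 1
  row 15 [01111]: (((1 OR NOT 1) OR (1 OR 1)) OR 1) -> 1
  row 16 [10000]: (((0 OR NOT 0) OR (0 OR 0)) OR 0) -> 1
  row 17 [10001]: (((1 OR NOT 0) OR (0 OR 0)) OR 0) -> 1
  row 18 [10010]: (((0 OR NOT 0) OR (0 OR 0)) OR 0) -> 1
  row 19 [10011]: (((1 OR NOT 0) OR (0 OR 0)) OR 0) -> 1
  row 20 [10100]: (((0 OR NOT 1) OR (1 OR 1)) OR 0) -> 1
  row 21 [10101]: (((1 OR NOT 1) OR (1 OR 1)) OR 0) -> 1
  row 22 [10110]: (((0 OR NOT 1) OR (1 OR 1)) OR 0) -> 1
  row 23 [10111]: (((1 OR NOT 1) OR (1 OR 1)) OR 0) -> 1
  row 24 [11000]: (((0 OR NOT 0) OR (0 OR 0)) OR 1) -> 1
  row 25 [11001]: (((1 OR NOT 0) OR (0 OR 0)) OR 1) -> 1
  row 26 [11010]: (((0 OR NOT 0) OR (0 OR 0)) OR 1) -> 1
  row 27 [11011]: (((1 OR NOT 0) OR (0 OR 0)) OR 1) -> 1
  row 28 [11100]: (((0 OR NOT 1) OR (1 OR 1)) OR 1) -> 1
  row 29 [11101]: (((1 OR NOT 1) OR (1 OR 1)) OR 1) -> 1
  row 30 [11110]: (((0 OR NOT 1) OR (1 OR 1)) OR 1) -> 1
  row 31 [11111]: (((1 OR NOT 1) OR (1 OR 1)) OR 1) -> 1
Full result column, 4 rows per line (a,b,c fixed per line; d,e runs 00..11 left to right):
  rows 0-3 [a,b,c=000]: 1111  = hex F
  rows 4-7 [a,b,c=001]: 1111  = hex F
  rows 8-11 [a,b,c=010]: 1111  = hex F
  rows 12-15 [a,b,c=011]: 1111  = hex F
  rows 16-19 [a,b,c=100]: 1111  = hex F
  rows 20-23 [a,b,c=101]: 1111  = hex F
  rows 24-27 [a,b,c=110]: 1111  = hex F
  rows 28-31 [a,b,c=111]: 1111  = hex F
Output column (row 0 .. row 31) = 11111111111111111111111111111111
Output column grouped in 4s = 1111 1111 1111 1111 1111 1111 1111 1111 = 0xFFFFFFFF
Convert to decimal digit by digit (value = value*16 + digit):
  F -> 15
  15*16 + 15 (F) = 255
  255*16 + 15 (F) = 4095
  4095*16 + 15 (F) = 65535
  65535*16 + 15 (F) = 1048575
  1048575*16 + 15 (F) = 16777215
  16777215*16 + 15 (F) = 268435455
  268435455*16 + 15 (F) = 4294967295
Decimal = 4294967295

4294967295


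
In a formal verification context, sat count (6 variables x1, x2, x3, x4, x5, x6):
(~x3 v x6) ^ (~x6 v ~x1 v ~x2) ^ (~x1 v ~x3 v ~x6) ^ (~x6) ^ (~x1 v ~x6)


CNF with 5 clauses over 6 vars (64 assignments).
An assignment satisfies CNF iff every clause has >=1 true literal.
Check each row (bits = x1,x2,x3,x4,x5,x6; clause T/F shown):
  row 0 [000000]: clauses=TTTTT -> 1
  row 1 [000001]: clauses=TTTFT -> 0
  row 2 [000010]: clauses=TTTTT -> 1
  row 3 [000011]: clauses=TTTFT -> 0
  row 4 [000100]: clauses=TTTTT -> 1
  (every remaining row is evaluated the same way; all 64 results are listed next)
Full result column, 8 rows per line (x1,x2,x3 fixed per line; x4,x5,x6 runs 000..111 left to right):
  rows 0-7 [x1,x2,x3=000]: 10101010  (ones: 4)
  rows 8-15 [x1,x2,x3=001]: 00000000  (ones: 0)
  rows 16-23 [x1,x2,x3=010]: 10101010  (ones: 4)
  rows 24-31 [x1,x2,x3=011]: 00000000  (ones: 0)
  rows 32-39 [x1,x2,x3=100]: 10101010  (ones: 4)
  rows 40-47 [x1,x2,x3=101]: 00000000  (ones: 0)
  rows 48-55 [x1,x2,x3=110]: 10101010  (ones: 4)
  rows 56-63 [x1,x2,x3=111]: 00000000  (ones: 0)
Satisfying assignments = 4+0+4+0+4+0+4+0 = 16

16
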